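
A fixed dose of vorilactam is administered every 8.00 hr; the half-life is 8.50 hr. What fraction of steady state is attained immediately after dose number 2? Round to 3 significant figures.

0.729

k = ln 2 / 8.50 = 0.08155 hr⁻¹
f_n = 1 − e^(−nkτ) = 1 − e^(−2 × 0.08155 × 8.00) = 1 − e^(−1.305) = 1 − 0.2712 ≈ 0.729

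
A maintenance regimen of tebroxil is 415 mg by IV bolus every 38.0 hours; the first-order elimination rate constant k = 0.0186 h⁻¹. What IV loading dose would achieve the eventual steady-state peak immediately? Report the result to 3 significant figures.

819 mg

Accumulation ratio R = 1 / (1 − e^(−kτ)) = 1 / (1 − e^(−0.01860×38.0)) = 1 / (1 − 0.4932) = 1.973
Loading dose = maintenance dose × R = 415 × 1.973 ≈ 819 mg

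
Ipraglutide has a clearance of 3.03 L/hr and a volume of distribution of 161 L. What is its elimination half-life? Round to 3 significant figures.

36.8 hours

k = CL / V = 3.03 / 161 = 0.01882 hr⁻¹
t½ = ln 2 / k = ln 2 / 0.01882 ≈ 36.8 hours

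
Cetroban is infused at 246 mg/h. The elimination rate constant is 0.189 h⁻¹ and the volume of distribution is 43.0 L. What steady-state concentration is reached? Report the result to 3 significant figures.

CL = k · V = 0.189 × 43.0 = 8.127 L/h
Css = rate / CL = 246 / 8.127 ≈ 30.3 mg/L

30.3 mg/L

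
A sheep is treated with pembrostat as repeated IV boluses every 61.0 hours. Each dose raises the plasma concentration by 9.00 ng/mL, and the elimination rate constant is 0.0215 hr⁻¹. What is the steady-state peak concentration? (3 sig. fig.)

Fraction remaining after one interval: e^(−kτ) = e^(−0.02150 × 61.0) = 0.2694
R = 1 / (1 − 0.2694) = 1.369
Css,max = 9.00 × 1.369 ≈ 12.3 ng/mL

12.3 ng/mL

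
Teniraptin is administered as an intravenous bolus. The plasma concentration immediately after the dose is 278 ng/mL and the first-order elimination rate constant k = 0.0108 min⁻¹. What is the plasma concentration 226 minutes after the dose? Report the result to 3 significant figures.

C(t) = C₀ e^(−kt) = 278 × e^(−0.01080 × 226) = 278 × e^(−2.441) = 278 × 0.08709 ≈ 24.2 ng/mL

24.2 ng/mL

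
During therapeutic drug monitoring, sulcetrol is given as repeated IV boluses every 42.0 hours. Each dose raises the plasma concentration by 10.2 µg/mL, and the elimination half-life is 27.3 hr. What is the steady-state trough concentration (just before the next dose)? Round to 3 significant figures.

5.35 µg/mL

k = ln 2 / 27.3 = 0.02539 hr⁻¹
Fraction remaining after one interval: e^(−kτ) = e^(−0.02539 × 42.0) = 0.3443
R = 1 / (1 − 0.3443) = 1.525
Css,max = 10.2 × 1.525 = 15.55 µg/mL
Css,min = Css,max × e^(−kτ) = 15.55 × 0.3443 ≈ 5.35 µg/mL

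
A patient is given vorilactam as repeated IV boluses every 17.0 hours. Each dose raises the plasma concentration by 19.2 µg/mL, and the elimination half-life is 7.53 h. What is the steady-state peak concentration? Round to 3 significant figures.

24.3 µg/mL

k = ln 2 / 7.53 = 0.09205 h⁻¹
Fraction remaining after one interval: e^(−kτ) = e^(−0.09205 × 17.0) = 0.2091
R = 1 / (1 − 0.2091) = 1.264
Css,max = 19.2 × 1.264 ≈ 24.3 µg/mL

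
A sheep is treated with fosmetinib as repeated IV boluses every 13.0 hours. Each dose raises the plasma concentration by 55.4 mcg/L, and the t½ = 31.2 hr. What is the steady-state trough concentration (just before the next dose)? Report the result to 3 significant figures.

165 mcg/L

k = ln 2 / 31.2 = 0.02222 hr⁻¹
Fraction remaining after one interval: e^(−kτ) = e^(−0.02222 × 13.0) = 0.7492
R = 1 / (1 − 0.7492) = 3.987
Css,max = 55.4 × 3.987 = 220.9 mcg/L
Css,min = Css,max × e^(−kτ) = 220.9 × 0.7492 ≈ 165 mcg/L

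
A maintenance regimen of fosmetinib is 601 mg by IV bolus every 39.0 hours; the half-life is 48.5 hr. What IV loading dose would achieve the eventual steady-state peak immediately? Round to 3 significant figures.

k = ln 2 / 48.5 = 0.01429 hr⁻¹
Accumulation ratio R = 1 / (1 − e^(−kτ)) = 1 / (1 − e^(−0.01429×39.0)) = 1 / (1 − 0.5727) = 2.340
Loading dose = maintenance dose × R = 601 × 2.340 ≈ 1410 mg

1410 mg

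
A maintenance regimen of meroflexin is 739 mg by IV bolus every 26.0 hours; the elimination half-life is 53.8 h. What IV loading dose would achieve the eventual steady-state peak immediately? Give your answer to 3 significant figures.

k = ln 2 / 53.8 = 0.01288 h⁻¹
Accumulation ratio R = 1 / (1 − e^(−kτ)) = 1 / (1 − e^(−0.01288×26.0)) = 1 / (1 − 0.7154) = 3.513
Loading dose = maintenance dose × R = 739 × 3.513 ≈ 2600 mg

2600 mg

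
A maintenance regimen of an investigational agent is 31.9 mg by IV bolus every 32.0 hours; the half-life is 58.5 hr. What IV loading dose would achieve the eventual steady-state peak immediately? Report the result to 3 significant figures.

k = ln 2 / 58.5 = 0.01185 hr⁻¹
Accumulation ratio R = 1 / (1 − e^(−kτ)) = 1 / (1 − e^(−0.01185×32.0)) = 1 / (1 − 0.6844) = 3.169
Loading dose = maintenance dose × R = 31.9 × 3.169 ≈ 101 mg

101 mg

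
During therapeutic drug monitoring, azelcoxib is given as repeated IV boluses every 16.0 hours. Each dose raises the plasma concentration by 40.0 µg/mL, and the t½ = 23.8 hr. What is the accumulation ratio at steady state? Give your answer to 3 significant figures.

2.68

k = ln 2 / 23.8 = 0.02912 hr⁻¹
Fraction remaining after one interval: e^(−kτ) = e^(−0.02912 × 16.0) = 0.6275
R = 1 / (1 − 0.6275) = 1 / 0.3725 ≈ 2.68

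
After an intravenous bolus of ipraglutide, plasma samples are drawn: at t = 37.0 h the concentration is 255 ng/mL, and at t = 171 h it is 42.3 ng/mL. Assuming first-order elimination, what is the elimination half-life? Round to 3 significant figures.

k = ln(C₁/C₂) / (t₂ − t₁) = ln(255/42.3) / (171 − 37.0)
  = 1.796 / 134.0 = 0.01341 h⁻¹
t½ = ln 2 / k = ln 2 / 0.01341 ≈ 51.7 hours

51.7 hours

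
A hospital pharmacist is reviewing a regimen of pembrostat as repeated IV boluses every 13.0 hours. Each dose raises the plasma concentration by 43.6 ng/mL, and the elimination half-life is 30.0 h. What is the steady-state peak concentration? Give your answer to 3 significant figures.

k = ln 2 / 30.0 = 0.02310 h⁻¹
Fraction remaining after one interval: e^(−kτ) = e^(−0.02310 × 13.0) = 0.7405
R = 1 / (1 − 0.7405) = 3.854
Css,max = 43.6 × 3.854 ≈ 168 ng/mL

168 ng/mL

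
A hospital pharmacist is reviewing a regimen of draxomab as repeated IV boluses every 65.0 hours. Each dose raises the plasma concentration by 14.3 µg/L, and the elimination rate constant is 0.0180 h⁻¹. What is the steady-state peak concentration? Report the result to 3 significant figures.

Fraction remaining after one interval: e^(−kτ) = e^(−0.01800 × 65.0) = 0.3104
R = 1 / (1 − 0.3104) = 1.450
Css,max = 14.3 × 1.450 ≈ 20.7 µg/L

20.7 µg/L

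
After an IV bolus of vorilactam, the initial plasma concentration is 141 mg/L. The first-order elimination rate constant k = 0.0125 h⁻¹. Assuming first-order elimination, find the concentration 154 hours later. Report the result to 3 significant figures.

C(t) = C₀ e^(−kt) = 141 × e^(−0.01250 × 154) = 141 × e^(−1.925) = 141 × 0.1459 ≈ 20.6 mg/L

20.6 mg/L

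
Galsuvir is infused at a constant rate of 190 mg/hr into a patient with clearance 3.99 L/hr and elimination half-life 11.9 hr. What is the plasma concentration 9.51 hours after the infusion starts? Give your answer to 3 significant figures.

Css = rate / CL = 190 / 3.99 = 47.62 µg/mL
k = ln 2 / 11.9 = 0.05825 hr⁻¹
C(t) = Css (1 − e^(−kt)) = 47.62 × (1 − e^(−0.5539)) = 47.62 × 0.4253 ≈ 20.3 µg/mL

20.3 µg/mL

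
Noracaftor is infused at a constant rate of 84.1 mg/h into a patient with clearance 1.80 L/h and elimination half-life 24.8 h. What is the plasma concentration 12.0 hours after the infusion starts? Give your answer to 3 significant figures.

Css = rate / CL = 84.1 / 1.80 = 46.72 µg/mL
k = ln 2 / 24.8 = 0.02795 h⁻¹
C(t) = Css (1 − e^(−kt)) = 46.72 × (1 − e^(−0.3354)) = 46.72 × 0.2849 ≈ 13.3 µg/mL

13.3 µg/mL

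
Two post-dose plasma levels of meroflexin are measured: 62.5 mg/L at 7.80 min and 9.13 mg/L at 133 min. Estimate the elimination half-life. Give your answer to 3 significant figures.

45.1 minutes

k = ln(C₁/C₂) / (t₂ − t₁) = ln(62.5/9.13) / (133 − 7.80)
  = 1.924 / 125.2 = 0.01536 min⁻¹
t½ = ln 2 / k = ln 2 / 0.01536 ≈ 45.1 minutes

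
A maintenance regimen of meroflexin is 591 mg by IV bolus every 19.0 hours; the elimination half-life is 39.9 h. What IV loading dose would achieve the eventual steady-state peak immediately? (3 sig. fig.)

k = ln 2 / 39.9 = 0.01737 h⁻¹
Accumulation ratio R = 1 / (1 − e^(−kτ)) = 1 / (1 − e^(−0.01737×19.0)) = 1 / (1 − 0.7189) = 3.557
Loading dose = maintenance dose × R = 591 × 3.557 ≈ 2100 mg

2100 mg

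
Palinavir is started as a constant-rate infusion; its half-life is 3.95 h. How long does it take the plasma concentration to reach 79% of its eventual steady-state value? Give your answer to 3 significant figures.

k = ln 2 / 3.95 = 0.1755 h⁻¹
f = 1 − e^(−kt)  ⇒  t = −ln(1 − f) / k
t = −ln(1 − 0.79) / 0.1755 = 1.561 / 0.1755 ≈ 8.89 hours

8.89 hours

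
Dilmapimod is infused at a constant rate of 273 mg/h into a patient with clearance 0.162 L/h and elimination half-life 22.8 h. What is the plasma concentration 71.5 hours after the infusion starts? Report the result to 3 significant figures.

Css = rate / CL = 273 / 0.162 = 1685 mg/L
k = ln 2 / 22.8 = 0.03040 h⁻¹
C(t) = Css (1 − e^(−kt)) = 1685 × (1 − e^(−2.174)) = 1685 × 0.8862 ≈ 1490 mg/L

1490 mg/L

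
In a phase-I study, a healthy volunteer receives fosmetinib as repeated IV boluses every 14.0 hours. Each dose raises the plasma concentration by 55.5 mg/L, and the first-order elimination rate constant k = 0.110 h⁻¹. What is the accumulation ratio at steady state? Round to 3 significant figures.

Fraction remaining after one interval: e^(−kτ) = e^(−0.1100 × 14.0) = 0.2144
R = 1 / (1 − 0.2144) = 1 / 0.7856 ≈ 1.27

1.27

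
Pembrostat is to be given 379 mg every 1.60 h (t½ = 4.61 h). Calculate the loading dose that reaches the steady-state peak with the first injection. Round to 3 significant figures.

k = ln 2 / 4.61 = 0.1504 h⁻¹
Accumulation ratio R = 1 / (1 − e^(−kτ)) = 1 / (1 − e^(−0.1504×1.60)) = 1 / (1 − 0.7862) = 4.677
Loading dose = maintenance dose × R = 379 × 4.677 ≈ 1770 mg

1770 mg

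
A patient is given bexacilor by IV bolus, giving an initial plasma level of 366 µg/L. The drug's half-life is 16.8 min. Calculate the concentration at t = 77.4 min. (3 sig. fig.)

k = ln 2 / 16.8 = 0.04126 min⁻¹
C(t) = C₀ e^(−kt) = 366 × e^(−0.04126 × 77.4) = 366 × e^(−3.193) = 366 × 0.04103 ≈ 15.0 µg/L

15.0 µg/L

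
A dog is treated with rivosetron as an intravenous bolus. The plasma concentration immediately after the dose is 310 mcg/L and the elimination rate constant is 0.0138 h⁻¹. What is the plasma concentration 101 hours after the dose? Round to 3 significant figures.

C(t) = C₀ e^(−kt) = 310 × e^(−0.01380 × 101) = 310 × e^(−1.394) = 310 × 0.2481 ≈ 76.9 mcg/L

76.9 mcg/L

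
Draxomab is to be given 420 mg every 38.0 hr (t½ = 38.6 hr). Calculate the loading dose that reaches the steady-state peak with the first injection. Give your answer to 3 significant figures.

k = ln 2 / 38.6 = 0.01796 hr⁻¹
Accumulation ratio R = 1 / (1 − e^(−kτ)) = 1 / (1 − e^(−0.01796×38.0)) = 1 / (1 − 0.5054) = 2.022
Loading dose = maintenance dose × R = 420 × 2.022 ≈ 849 mg

849 mg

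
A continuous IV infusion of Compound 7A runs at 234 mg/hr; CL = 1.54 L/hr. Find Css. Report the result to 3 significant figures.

Css = infusion rate / CL = 234 / 1.54 ≈ 152 mg/L

152 mg/L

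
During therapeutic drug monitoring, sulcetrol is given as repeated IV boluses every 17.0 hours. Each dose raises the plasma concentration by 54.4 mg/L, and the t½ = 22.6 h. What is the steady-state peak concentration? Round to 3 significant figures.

k = ln 2 / 22.6 = 0.03067 h⁻¹
Fraction remaining after one interval: e^(−kτ) = e^(−0.03067 × 17.0) = 0.5937
R = 1 / (1 − 0.5937) = 2.461
Css,max = 54.4 × 2.461 ≈ 134 mg/L

134 mg/L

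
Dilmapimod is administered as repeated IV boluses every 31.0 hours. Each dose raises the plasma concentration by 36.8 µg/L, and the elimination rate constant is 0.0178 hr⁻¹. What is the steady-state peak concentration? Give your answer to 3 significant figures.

Fraction remaining after one interval: e^(−kτ) = e^(−0.01780 × 31.0) = 0.5759
R = 1 / (1 − 0.5759) = 2.358
Css,max = 36.8 × 2.358 ≈ 86.8 µg/L

86.8 µg/L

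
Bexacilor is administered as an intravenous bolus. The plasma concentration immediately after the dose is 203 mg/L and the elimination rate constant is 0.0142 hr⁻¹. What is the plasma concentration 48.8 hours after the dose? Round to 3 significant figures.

C(t) = C₀ e^(−kt) = 203 × e^(−0.01420 × 48.8) = 203 × e^(−0.6930) = 203 × 0.5001 ≈ 102 mg/L

102 mg/L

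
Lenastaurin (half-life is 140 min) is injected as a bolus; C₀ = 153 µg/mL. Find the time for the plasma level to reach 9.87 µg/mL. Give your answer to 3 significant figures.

k = ln 2 / 140 = 0.004951 min⁻¹
C(t) = C₀ e^(−kt)  ⇒  t = ln(C₀/C) / k
t = ln(153/9.87) / 0.004951 = 2.741 / 0.004951 ≈ 554 minutes

554 minutes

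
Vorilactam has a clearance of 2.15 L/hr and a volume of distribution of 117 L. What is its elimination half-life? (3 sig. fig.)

k = CL / V = 2.15 / 117 = 0.01838 hr⁻¹
t½ = ln 2 / k = ln 2 / 0.01838 ≈ 37.7 hours

37.7 hours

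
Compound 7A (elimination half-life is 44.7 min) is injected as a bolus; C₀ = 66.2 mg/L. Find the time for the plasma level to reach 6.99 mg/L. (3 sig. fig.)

145 minutes

k = ln 2 / 44.7 = 0.01551 min⁻¹
C(t) = C₀ e^(−kt)  ⇒  t = ln(C₀/C) / k
t = ln(66.2/6.99) / 0.01551 = 2.248 / 0.01551 ≈ 145 minutes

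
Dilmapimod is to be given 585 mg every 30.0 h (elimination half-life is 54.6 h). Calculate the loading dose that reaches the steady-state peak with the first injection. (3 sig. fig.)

1850 mg

k = ln 2 / 54.6 = 0.01270 h⁻¹
Accumulation ratio R = 1 / (1 − e^(−kτ)) = 1 / (1 − e^(−0.01270×30.0)) = 1 / (1 − 0.6833) = 3.157
Loading dose = maintenance dose × R = 585 × 3.157 ≈ 1850 mg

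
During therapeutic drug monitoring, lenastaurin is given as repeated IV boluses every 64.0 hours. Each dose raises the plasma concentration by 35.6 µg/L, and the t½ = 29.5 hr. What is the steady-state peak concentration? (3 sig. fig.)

k = ln 2 / 29.5 = 0.02350 hr⁻¹
Fraction remaining after one interval: e^(−kτ) = e^(−0.02350 × 64.0) = 0.2223
R = 1 / (1 − 0.2223) = 1.286
Css,max = 35.6 × 1.286 ≈ 45.8 µg/L

45.8 µg/L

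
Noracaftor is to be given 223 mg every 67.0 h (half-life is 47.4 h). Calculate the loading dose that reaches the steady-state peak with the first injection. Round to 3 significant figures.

357 mg

k = ln 2 / 47.4 = 0.01462 h⁻¹
Accumulation ratio R = 1 / (1 − e^(−kτ)) = 1 / (1 − e^(−0.01462×67.0)) = 1 / (1 − 0.3754) = 1.601
Loading dose = maintenance dose × R = 223 × 1.601 ≈ 357 mg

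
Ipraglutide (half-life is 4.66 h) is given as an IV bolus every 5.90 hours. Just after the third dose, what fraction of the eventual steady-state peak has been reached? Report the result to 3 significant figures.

0.928

k = ln 2 / 4.66 = 0.1487 h⁻¹
f_n = 1 − e^(−nkτ) = 1 − e^(−3 × 0.1487 × 5.90) = 1 − e^(−2.633) = 1 − 0.07188 ≈ 0.928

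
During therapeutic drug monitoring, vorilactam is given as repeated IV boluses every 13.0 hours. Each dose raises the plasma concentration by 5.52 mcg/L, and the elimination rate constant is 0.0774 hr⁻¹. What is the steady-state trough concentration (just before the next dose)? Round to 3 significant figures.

3.18 mcg/L

Fraction remaining after one interval: e^(−kτ) = e^(−0.07740 × 13.0) = 0.3656
R = 1 / (1 − 0.3656) = 1.576
Css,max = 5.52 × 1.576 = 8.701 mcg/L
Css,min = Css,max × e^(−kτ) = 8.701 × 0.3656 ≈ 3.18 mcg/L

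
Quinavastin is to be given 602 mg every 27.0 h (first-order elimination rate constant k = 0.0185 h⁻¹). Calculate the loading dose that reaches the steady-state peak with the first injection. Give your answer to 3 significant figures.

1530 mg

Accumulation ratio R = 1 / (1 − e^(−kτ)) = 1 / (1 − e^(−0.01850×27.0)) = 1 / (1 − 0.6068) = 2.543
Loading dose = maintenance dose × R = 602 × 2.543 ≈ 1530 mg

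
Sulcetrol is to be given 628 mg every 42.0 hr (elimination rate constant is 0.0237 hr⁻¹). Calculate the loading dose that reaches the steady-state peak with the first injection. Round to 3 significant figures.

Accumulation ratio R = 1 / (1 − e^(−kτ)) = 1 / (1 − e^(−0.02370×42.0)) = 1 / (1 − 0.3696) = 1.586
Loading dose = maintenance dose × R = 628 × 1.586 ≈ 996 mg

996 mg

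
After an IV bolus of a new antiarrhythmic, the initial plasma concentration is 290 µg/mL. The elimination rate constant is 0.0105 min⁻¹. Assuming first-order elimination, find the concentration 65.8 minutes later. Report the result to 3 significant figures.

C(t) = C₀ e^(−kt) = 290 × e^(−0.01050 × 65.8) = 290 × e^(−0.6909) = 290 × 0.5011 ≈ 145 µg/mL

145 µg/mL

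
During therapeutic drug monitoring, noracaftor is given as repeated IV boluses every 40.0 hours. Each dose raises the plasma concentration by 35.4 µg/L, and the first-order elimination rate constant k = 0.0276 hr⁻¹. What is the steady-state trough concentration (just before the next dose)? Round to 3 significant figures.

17.6 µg/L

Fraction remaining after one interval: e^(−kτ) = e^(−0.02760 × 40.0) = 0.3315
R = 1 / (1 − 0.3315) = 1.496
Css,max = 35.4 × 1.496 = 52.96 µg/L
Css,min = Css,max × e^(−kτ) = 52.96 × 0.3315 ≈ 17.6 µg/L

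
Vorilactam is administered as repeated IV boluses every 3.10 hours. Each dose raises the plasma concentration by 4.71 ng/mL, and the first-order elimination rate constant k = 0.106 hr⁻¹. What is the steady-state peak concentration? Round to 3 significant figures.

16.8 ng/mL

Fraction remaining after one interval: e^(−kτ) = e^(−0.1060 × 3.10) = 0.7199
R = 1 / (1 − 0.7199) = 3.571
Css,max = 4.71 × 3.571 ≈ 16.8 ng/mL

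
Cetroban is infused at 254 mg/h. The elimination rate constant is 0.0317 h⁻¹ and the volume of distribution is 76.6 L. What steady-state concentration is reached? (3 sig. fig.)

105 µg/mL

CL = k · V = 0.0317 × 76.6 = 2.428 L/h
Css = rate / CL = 254 / 2.428 ≈ 105 µg/mL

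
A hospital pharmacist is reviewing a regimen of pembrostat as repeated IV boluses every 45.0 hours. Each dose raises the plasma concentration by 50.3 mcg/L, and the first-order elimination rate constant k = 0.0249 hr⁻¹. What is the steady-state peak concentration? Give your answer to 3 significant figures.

74.6 mcg/L

Fraction remaining after one interval: e^(−kτ) = e^(−0.02490 × 45.0) = 0.3261
R = 1 / (1 − 0.3261) = 1.484
Css,max = 50.3 × 1.484 ≈ 74.6 mcg/L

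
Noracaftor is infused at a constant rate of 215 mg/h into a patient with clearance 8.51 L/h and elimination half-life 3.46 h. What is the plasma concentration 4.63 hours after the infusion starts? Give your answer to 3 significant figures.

Css = rate / CL = 215 / 8.51 = 25.26 mg/L
k = ln 2 / 3.46 = 0.2003 h⁻¹
C(t) = Css (1 − e^(−kt)) = 25.26 × (1 − e^(−0.9275)) = 25.26 × 0.6045 ≈ 15.3 mg/L

15.3 mg/L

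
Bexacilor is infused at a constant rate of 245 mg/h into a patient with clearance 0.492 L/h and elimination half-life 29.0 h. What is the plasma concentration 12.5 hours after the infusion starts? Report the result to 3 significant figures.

129 µg/mL

Css = rate / CL = 245 / 0.492 = 498.0 µg/mL
k = ln 2 / 29.0 = 0.02390 h⁻¹
C(t) = Css (1 − e^(−kt)) = 498.0 × (1 − e^(−0.2988)) = 498.0 × 0.2583 ≈ 129 µg/mL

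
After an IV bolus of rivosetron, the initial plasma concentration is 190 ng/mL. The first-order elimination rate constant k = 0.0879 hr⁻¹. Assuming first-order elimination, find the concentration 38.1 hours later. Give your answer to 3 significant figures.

6.67 ng/mL

C(t) = C₀ e^(−kt) = 190 × e^(−0.08790 × 38.1) = 190 × e^(−3.349) = 190 × 0.03512 ≈ 6.67 ng/mL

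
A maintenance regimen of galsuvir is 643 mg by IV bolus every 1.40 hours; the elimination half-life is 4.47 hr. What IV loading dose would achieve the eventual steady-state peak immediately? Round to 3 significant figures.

3290 mg

k = ln 2 / 4.47 = 0.1551 hr⁻¹
Accumulation ratio R = 1 / (1 − e^(−kτ)) = 1 / (1 − e^(−0.1551×1.40)) = 1 / (1 − 0.8049) = 5.124
Loading dose = maintenance dose × R = 643 × 5.124 ≈ 3290 mg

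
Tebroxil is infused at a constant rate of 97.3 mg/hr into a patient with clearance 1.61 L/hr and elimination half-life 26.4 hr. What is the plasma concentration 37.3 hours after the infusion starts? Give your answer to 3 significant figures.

37.7 µg/mL

Css = rate / CL = 97.3 / 1.61 = 60.43 µg/mL
k = ln 2 / 26.4 = 0.02626 hr⁻¹
C(t) = Css (1 − e^(−kt)) = 60.43 × (1 − e^(−0.9793)) = 60.43 × 0.6244 ≈ 37.7 µg/mL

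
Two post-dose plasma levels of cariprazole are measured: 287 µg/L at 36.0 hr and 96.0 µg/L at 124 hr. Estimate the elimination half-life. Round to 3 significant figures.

55.7 hours

k = ln(C₁/C₂) / (t₂ − t₁) = ln(287/96.0) / (124 − 36.0)
  = 1.095 / 88.00 = 0.01244 hr⁻¹
t½ = ln 2 / k = ln 2 / 0.01244 ≈ 55.7 hours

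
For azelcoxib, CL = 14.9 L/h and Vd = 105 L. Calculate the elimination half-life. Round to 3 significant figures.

k = CL / V = 14.9 / 105 = 0.1419 h⁻¹
t½ = ln 2 / k = ln 2 / 0.1419 ≈ 4.88 hours

4.88 hours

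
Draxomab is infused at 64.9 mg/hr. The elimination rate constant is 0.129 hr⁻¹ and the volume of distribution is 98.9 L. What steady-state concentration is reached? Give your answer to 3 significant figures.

5.09 mg/L

CL = k · V = 0.129 × 98.9 = 12.76 L/hr
Css = rate / CL = 64.9 / 12.76 ≈ 5.09 mg/L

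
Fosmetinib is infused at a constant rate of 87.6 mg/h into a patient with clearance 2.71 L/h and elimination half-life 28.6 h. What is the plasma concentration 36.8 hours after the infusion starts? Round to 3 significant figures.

19.1 mg/L

Css = rate / CL = 87.6 / 2.71 = 32.32 mg/L
k = ln 2 / 28.6 = 0.02424 h⁻¹
C(t) = Css (1 − e^(−kt)) = 32.32 × (1 − e^(−0.8919)) = 32.32 × 0.5901 ≈ 19.1 mg/L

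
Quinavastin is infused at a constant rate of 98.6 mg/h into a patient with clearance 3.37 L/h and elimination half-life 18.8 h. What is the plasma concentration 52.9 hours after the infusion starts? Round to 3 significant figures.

Css = rate / CL = 98.6 / 3.37 = 29.26 µg/mL
k = ln 2 / 18.8 = 0.03687 h⁻¹
C(t) = Css (1 − e^(−kt)) = 29.26 × (1 − e^(−1.950)) = 29.26 × 0.8578 ≈ 25.1 µg/mL

25.1 µg/mL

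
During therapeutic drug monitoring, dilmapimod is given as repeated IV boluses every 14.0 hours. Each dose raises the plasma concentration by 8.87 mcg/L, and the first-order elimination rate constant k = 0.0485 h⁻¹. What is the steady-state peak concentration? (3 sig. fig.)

Fraction remaining after one interval: e^(−kτ) = e^(−0.04850 × 14.0) = 0.5071
R = 1 / (1 − 0.5071) = 2.029
Css,max = 8.87 × 2.029 ≈ 18.0 mcg/L

18.0 mcg/L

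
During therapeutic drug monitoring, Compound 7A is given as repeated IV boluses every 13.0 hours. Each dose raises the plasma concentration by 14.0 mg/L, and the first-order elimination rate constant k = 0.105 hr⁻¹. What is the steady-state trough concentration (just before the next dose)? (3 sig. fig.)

Fraction remaining after one interval: e^(−kτ) = e^(−0.1050 × 13.0) = 0.2554
R = 1 / (1 − 0.2554) = 1.343
Css,max = 14.0 × 1.343 = 18.80 mg/L
Css,min = Css,max × e^(−kτ) = 18.80 × 0.2554 ≈ 4.80 mg/L

4.80 mg/L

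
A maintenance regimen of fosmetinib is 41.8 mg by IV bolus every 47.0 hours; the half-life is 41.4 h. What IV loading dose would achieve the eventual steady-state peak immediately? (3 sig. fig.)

k = ln 2 / 41.4 = 0.01674 h⁻¹
Accumulation ratio R = 1 / (1 − e^(−kτ)) = 1 / (1 − e^(−0.01674×47.0)) = 1 / (1 − 0.4553) = 1.836
Loading dose = maintenance dose × R = 41.8 × 1.836 ≈ 76.7 mg

76.7 mg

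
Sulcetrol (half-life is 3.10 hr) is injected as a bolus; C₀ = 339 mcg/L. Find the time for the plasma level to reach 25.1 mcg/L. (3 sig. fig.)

k = ln 2 / 3.10 = 0.2236 hr⁻¹
C(t) = C₀ e^(−kt)  ⇒  t = ln(C₀/C) / k
t = ln(339/25.1) / 0.2236 = 2.603 / 0.2236 ≈ 11.6 hours

11.6 hours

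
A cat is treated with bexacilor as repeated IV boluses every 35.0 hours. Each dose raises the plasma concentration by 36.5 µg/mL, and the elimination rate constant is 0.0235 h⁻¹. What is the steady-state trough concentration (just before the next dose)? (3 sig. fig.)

28.6 µg/mL

Fraction remaining after one interval: e^(−kτ) = e^(−0.02350 × 35.0) = 0.4393
R = 1 / (1 − 0.4393) = 1.784
Css,max = 36.5 × 1.784 = 65.10 µg/mL
Css,min = Css,max × e^(−kτ) = 65.10 × 0.4393 ≈ 28.6 µg/mL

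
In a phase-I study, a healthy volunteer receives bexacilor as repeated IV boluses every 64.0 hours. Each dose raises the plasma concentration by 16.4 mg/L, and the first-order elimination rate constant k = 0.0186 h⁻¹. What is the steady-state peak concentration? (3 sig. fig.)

Fraction remaining after one interval: e^(−kτ) = e^(−0.01860 × 64.0) = 0.3041
R = 1 / (1 − 0.3041) = 1.437
Css,max = 16.4 × 1.437 ≈ 23.6 mg/L

23.6 mg/L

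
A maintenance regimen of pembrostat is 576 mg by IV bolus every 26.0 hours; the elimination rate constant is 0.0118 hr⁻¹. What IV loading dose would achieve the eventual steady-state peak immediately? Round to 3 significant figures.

Accumulation ratio R = 1 / (1 − e^(−kτ)) = 1 / (1 − e^(−0.01180×26.0)) = 1 / (1 − 0.7358) = 3.785
Loading dose = maintenance dose × R = 576 × 3.785 ≈ 2180 mg

2180 mg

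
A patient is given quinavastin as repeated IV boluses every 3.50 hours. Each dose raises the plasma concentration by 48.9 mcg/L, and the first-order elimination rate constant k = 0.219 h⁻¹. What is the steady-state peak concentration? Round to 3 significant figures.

91.3 mcg/L

Fraction remaining after one interval: e^(−kτ) = e^(−0.2190 × 3.50) = 0.4646
R = 1 / (1 − 0.4646) = 1.868
Css,max = 48.9 × 1.868 ≈ 91.3 mcg/L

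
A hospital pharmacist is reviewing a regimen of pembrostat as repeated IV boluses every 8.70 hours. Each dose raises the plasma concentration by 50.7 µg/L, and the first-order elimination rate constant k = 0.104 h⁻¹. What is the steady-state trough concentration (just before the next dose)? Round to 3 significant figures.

Fraction remaining after one interval: e^(−kτ) = e^(−0.1040 × 8.70) = 0.4046
R = 1 / (1 − 0.4046) = 1.680
Css,max = 50.7 × 1.680 = 85.16 µg/L
Css,min = Css,max × e^(−kτ) = 85.16 × 0.4046 ≈ 34.5 µg/L

34.5 µg/L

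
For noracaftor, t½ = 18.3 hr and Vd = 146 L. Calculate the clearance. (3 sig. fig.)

5.53 L/hr

k = ln 2 / t½ = ln 2 / 18.3 = 0.03788 hr⁻¹
CL = k · V = 0.03788 × 146 ≈ 5.53 L/hr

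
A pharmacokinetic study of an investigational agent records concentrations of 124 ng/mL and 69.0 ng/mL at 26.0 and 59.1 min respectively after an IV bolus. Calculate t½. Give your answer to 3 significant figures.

k = ln(C₁/C₂) / (t₂ − t₁) = ln(124/69.0) / (59.1 − 26.0)
  = 0.5862 / 33.10 = 0.01771 min⁻¹
t½ = ln 2 / k = ln 2 / 0.01771 ≈ 39.1 minutes

39.1 minutes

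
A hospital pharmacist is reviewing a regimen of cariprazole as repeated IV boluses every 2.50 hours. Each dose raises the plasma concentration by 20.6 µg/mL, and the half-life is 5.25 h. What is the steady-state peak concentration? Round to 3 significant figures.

73.3 µg/mL

k = ln 2 / 5.25 = 0.1320 h⁻¹
Fraction remaining after one interval: e^(−kτ) = e^(−0.1320 × 2.50) = 0.7189
R = 1 / (1 − 0.7189) = 3.557
Css,max = 20.6 × 3.557 ≈ 73.3 µg/mL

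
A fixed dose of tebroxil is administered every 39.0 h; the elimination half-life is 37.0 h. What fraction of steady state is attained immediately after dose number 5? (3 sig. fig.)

k = ln 2 / 37.0 = 0.01873 h⁻¹
f_n = 1 − e^(−nkτ) = 1 − e^(−5 × 0.01873 × 39.0) = 1 − e^(−3.653) = 1 − 0.02591 ≈ 0.974

0.974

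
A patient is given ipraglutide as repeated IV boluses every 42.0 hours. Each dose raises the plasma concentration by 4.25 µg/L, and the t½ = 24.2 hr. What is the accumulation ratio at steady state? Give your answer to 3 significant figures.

1.43

k = ln 2 / 24.2 = 0.02864 hr⁻¹
Fraction remaining after one interval: e^(−kτ) = e^(−0.02864 × 42.0) = 0.3003
R = 1 / (1 − 0.3003) = 1 / 0.6997 ≈ 1.43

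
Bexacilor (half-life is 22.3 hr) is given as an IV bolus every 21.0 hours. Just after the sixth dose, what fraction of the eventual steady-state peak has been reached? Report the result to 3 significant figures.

0.980

k = ln 2 / 22.3 = 0.03108 hr⁻¹
f_n = 1 − e^(−nkτ) = 1 − e^(−6 × 0.03108 × 21.0) = 1 − e^(−3.916) = 1 − 0.01991 ≈ 0.980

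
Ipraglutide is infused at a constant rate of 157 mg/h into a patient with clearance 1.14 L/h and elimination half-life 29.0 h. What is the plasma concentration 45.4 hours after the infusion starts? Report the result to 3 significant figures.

Css = rate / CL = 157 / 1.14 = 137.7 mg/L
k = ln 2 / 29.0 = 0.02390 h⁻¹
C(t) = Css (1 − e^(−kt)) = 137.7 × (1 − e^(−1.085)) = 137.7 × 0.6621 ≈ 91.2 mg/L

91.2 mg/L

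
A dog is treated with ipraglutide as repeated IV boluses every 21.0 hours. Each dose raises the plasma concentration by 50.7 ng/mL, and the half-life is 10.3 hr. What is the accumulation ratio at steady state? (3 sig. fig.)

k = ln 2 / 10.3 = 0.06730 hr⁻¹
Fraction remaining after one interval: e^(−kτ) = e^(−0.06730 × 21.0) = 0.2434
R = 1 / (1 − 0.2434) = 1 / 0.7566 ≈ 1.32

1.32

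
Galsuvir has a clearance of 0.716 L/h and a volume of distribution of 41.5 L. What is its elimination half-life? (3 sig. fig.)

40.2 hours

k = CL / V = 0.716 / 41.5 = 0.01725 h⁻¹
t½ = ln 2 / k = ln 2 / 0.01725 ≈ 40.2 hours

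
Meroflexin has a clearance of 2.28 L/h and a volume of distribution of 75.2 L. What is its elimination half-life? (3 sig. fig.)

k = CL / V = 2.28 / 75.2 = 0.03032 h⁻¹
t½ = ln 2 / k = ln 2 / 0.03032 ≈ 22.9 hours

22.9 hours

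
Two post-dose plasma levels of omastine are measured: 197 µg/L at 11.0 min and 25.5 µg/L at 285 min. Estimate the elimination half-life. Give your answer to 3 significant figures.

k = ln(C₁/C₂) / (t₂ − t₁) = ln(197/25.5) / (285 − 11.0)
  = 2.045 / 274.0 = 0.007462 min⁻¹
t½ = ln 2 / k = ln 2 / 0.007462 ≈ 92.9 minutes

92.9 minutes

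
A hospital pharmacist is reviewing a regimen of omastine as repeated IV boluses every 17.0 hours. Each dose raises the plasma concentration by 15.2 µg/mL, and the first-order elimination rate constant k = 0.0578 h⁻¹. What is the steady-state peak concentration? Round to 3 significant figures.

24.3 µg/mL

Fraction remaining after one interval: e^(−kτ) = e^(−0.05780 × 17.0) = 0.3743
R = 1 / (1 − 0.3743) = 1.598
Css,max = 15.2 × 1.598 ≈ 24.3 µg/mL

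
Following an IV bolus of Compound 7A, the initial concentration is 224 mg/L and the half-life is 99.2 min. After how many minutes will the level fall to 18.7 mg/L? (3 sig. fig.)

355 minutes

k = ln 2 / 99.2 = 0.006987 min⁻¹
C(t) = C₀ e^(−kt)  ⇒  t = ln(C₀/C) / k
t = ln(224/18.7) / 0.006987 = 2.483 / 0.006987 ≈ 355 minutes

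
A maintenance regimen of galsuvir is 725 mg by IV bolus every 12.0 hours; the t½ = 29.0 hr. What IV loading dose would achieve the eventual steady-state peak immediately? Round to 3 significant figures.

k = ln 2 / 29.0 = 0.02390 hr⁻¹
Accumulation ratio R = 1 / (1 − e^(−kτ)) = 1 / (1 − e^(−0.02390×12.0)) = 1 / (1 − 0.7506) = 4.010
Loading dose = maintenance dose × R = 725 × 4.010 ≈ 2910 mg

2910 mg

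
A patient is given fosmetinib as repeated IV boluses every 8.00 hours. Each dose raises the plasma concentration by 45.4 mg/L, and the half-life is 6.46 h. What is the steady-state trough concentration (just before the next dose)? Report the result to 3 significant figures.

k = ln 2 / 6.46 = 0.1073 h⁻¹
Fraction remaining after one interval: e^(−kτ) = e^(−0.1073 × 8.00) = 0.4238
R = 1 / (1 − 0.4238) = 1.736
Css,max = 45.4 × 1.736 = 78.80 mg/L
Css,min = Css,max × e^(−kτ) = 78.80 × 0.4238 ≈ 33.4 mg/L

33.4 mg/L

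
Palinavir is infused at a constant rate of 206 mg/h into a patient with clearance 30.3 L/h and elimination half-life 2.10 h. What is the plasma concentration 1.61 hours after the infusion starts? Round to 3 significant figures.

Css = rate / CL = 206 / 30.3 = 6.799 µg/mL
k = ln 2 / 2.10 = 0.3301 h⁻¹
C(t) = Css (1 − e^(−kt)) = 6.799 × (1 − e^(−0.5314)) = 6.799 × 0.4122 ≈ 2.80 µg/mL

2.80 µg/mL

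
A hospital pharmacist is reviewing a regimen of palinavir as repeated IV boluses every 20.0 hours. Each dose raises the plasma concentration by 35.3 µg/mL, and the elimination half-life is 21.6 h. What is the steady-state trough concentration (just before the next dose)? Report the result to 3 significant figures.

39.2 µg/mL

k = ln 2 / 21.6 = 0.03209 h⁻¹
Fraction remaining after one interval: e^(−kτ) = e^(−0.03209 × 20.0) = 0.5263
R = 1 / (1 − 0.5263) = 2.111
Css,max = 35.3 × 2.111 = 74.53 µg/mL
Css,min = Css,max × e^(−kτ) = 74.53 × 0.5263 ≈ 39.2 µg/mL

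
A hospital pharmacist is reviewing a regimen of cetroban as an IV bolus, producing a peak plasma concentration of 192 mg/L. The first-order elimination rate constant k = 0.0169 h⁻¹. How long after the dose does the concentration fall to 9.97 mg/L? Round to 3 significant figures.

C(t) = C₀ e^(−kt)  ⇒  t = ln(C₀/C) / k
t = ln(192/9.97) / 0.01690 = 2.958 / 0.01690 ≈ 175 hours

175 hours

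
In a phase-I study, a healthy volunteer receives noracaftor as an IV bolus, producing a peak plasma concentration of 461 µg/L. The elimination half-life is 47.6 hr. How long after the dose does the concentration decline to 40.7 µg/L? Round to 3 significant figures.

k = ln 2 / 47.6 = 0.01456 hr⁻¹
C(t) = C₀ e^(−kt)  ⇒  t = ln(C₀/C) / k
t = ln(461/40.7) / 0.01456 = 2.427 / 0.01456 ≈ 167 hours

167 hours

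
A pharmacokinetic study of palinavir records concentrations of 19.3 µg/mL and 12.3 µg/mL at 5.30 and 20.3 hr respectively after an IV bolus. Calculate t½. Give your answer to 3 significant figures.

k = ln(C₁/C₂) / (t₂ − t₁) = ln(19.3/12.3) / (20.3 − 5.30)
  = 0.4505 / 15.00 = 0.03003 hr⁻¹
t½ = ln 2 / k = ln 2 / 0.03003 ≈ 23.1 hours

23.1 hours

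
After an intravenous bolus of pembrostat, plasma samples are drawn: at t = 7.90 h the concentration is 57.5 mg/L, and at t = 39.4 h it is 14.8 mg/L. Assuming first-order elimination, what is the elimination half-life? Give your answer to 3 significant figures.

16.1 hours

k = ln(C₁/C₂) / (t₂ − t₁) = ln(57.5/14.8) / (39.4 − 7.90)
  = 1.357 / 31.50 = 0.04308 h⁻¹
t½ = ln 2 / k = ln 2 / 0.04308 ≈ 16.1 hours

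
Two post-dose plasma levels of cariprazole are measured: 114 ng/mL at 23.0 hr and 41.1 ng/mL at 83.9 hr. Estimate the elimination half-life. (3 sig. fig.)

41.4 hours

k = ln(C₁/C₂) / (t₂ − t₁) = ln(114/41.1) / (83.9 − 23.0)
  = 1.020 / 60.90 = 0.01675 hr⁻¹
t½ = ln 2 / k = ln 2 / 0.01675 ≈ 41.4 hours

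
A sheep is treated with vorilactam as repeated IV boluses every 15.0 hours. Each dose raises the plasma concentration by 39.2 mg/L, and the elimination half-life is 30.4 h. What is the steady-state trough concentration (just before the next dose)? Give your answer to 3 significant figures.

k = ln 2 / 30.4 = 0.02280 h⁻¹
Fraction remaining after one interval: e^(−kτ) = e^(−0.02280 × 15.0) = 0.7103
R = 1 / (1 − 0.7103) = 3.452
Css,max = 39.2 × 3.452 = 135.3 mg/L
Css,min = Css,max × e^(−kτ) = 135.3 × 0.7103 ≈ 96.1 mg/L

96.1 mg/L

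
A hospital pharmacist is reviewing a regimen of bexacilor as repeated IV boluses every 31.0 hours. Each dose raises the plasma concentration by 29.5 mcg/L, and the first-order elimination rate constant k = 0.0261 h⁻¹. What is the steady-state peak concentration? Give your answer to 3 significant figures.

Fraction remaining after one interval: e^(−kτ) = e^(−0.02610 × 31.0) = 0.4453
R = 1 / (1 − 0.4453) = 1.803
Css,max = 29.5 × 1.803 ≈ 53.2 mcg/L

53.2 mcg/L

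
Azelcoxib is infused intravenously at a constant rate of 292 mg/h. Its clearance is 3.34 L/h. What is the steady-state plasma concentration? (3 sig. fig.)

Css = infusion rate / CL = 292 / 3.34 ≈ 87.4 mg/L

87.4 mg/L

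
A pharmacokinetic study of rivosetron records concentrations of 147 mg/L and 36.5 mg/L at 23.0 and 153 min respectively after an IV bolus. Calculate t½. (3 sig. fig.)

64.7 minutes

k = ln(C₁/C₂) / (t₂ − t₁) = ln(147/36.5) / (153 − 23.0)
  = 1.393 / 130.0 = 0.01072 min⁻¹
t½ = ln 2 / k = ln 2 / 0.01072 ≈ 64.7 minutes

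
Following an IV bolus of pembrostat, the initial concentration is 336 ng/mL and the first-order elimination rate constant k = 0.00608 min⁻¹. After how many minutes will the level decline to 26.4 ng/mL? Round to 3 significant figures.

C(t) = C₀ e^(−kt)  ⇒  t = ln(C₀/C) / k
t = ln(336/26.4) / 0.006080 = 2.544 / 0.006080 ≈ 418 minutes

418 minutes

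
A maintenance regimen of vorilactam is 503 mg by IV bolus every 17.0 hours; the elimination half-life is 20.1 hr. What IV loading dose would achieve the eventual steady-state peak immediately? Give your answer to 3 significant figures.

k = ln 2 / 20.1 = 0.03448 hr⁻¹
Accumulation ratio R = 1 / (1 − e^(−kτ)) = 1 / (1 − e^(−0.03448×17.0)) = 1 / (1 − 0.5564) = 2.254
Loading dose = maintenance dose × R = 503 × 2.254 ≈ 1130 mg

1130 mg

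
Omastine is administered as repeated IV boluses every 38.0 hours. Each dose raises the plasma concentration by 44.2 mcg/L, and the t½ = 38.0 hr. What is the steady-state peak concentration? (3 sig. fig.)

k = ln 2 / 38.0 = 0.01824 hr⁻¹
Fraction remaining after one interval: e^(−kτ) = e^(−0.01824 × 38.0) = 0.5000
R = 1 / (1 − 0.5000) = 2.000
Css,max = 44.2 × 2.000 ≈ 88.4 mcg/L

88.4 mcg/L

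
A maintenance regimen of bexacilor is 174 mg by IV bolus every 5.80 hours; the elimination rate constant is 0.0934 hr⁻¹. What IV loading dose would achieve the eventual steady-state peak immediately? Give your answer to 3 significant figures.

416 mg

Accumulation ratio R = 1 / (1 − e^(−kτ)) = 1 / (1 − e^(−0.09340×5.80)) = 1 / (1 − 0.5817) = 2.391
Loading dose = maintenance dose × R = 174 × 2.391 ≈ 416 mg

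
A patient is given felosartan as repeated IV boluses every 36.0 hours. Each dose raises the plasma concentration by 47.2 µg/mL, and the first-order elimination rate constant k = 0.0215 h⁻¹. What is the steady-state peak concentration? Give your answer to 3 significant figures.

87.6 µg/mL

Fraction remaining after one interval: e^(−kτ) = e^(−0.02150 × 36.0) = 0.4612
R = 1 / (1 − 0.4612) = 1.856
Css,max = 47.2 × 1.856 ≈ 87.6 µg/mL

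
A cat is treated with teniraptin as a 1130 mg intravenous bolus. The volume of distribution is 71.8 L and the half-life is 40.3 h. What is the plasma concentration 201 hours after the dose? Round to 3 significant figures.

0.496 µg/mL

C₀ = dose / V = 1130 / 71.8 = 15.74 µg/mL
k = ln 2 / 40.3 = 0.01720 h⁻¹
C(t) = C₀ e^(−kt) = 15.74 × e^(−0.01720 × 201) = 15.74 × e^(−3.457) = 15.74 × 0.03152 ≈ 0.496 µg/mL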